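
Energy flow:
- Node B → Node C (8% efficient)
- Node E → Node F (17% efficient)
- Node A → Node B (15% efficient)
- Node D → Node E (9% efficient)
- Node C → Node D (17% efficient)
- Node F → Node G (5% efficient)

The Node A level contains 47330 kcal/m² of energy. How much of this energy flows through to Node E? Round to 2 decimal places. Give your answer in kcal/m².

8.69 kcal/m²

Node B: 47330 × 0.15 = 7099.5 kcal/m²
Node C: 7099.5 × 0.08 = 567.96 kcal/m²
Node D: 567.96 × 0.17 = 96.5532 kcal/m²
Node E: 96.5532 × 0.09 = 8.689788 kcal/m²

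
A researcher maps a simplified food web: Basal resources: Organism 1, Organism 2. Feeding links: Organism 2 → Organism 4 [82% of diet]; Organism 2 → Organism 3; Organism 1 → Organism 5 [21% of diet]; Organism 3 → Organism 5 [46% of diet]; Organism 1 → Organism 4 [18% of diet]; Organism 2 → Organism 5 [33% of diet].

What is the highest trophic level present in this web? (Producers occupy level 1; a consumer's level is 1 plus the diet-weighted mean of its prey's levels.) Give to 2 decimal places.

Organism 3: 1 + 1 = 2
Organism 4: 1 + (0.18×1 + 0.82×1) = 2
Organism 5: 1 + (0.33×1 + 0.46×2 + 0.21×1) = 2.46

2.46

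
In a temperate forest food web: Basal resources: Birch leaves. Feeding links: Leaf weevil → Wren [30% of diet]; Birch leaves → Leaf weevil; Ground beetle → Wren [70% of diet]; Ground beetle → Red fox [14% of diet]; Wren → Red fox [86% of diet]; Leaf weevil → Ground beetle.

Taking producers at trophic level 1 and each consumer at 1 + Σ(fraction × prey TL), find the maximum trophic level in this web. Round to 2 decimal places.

Leaf weevil: 1 + 1 = 2
Ground beetle: 1 + 2 = 3
Wren: 1 + (0.7×3 + 0.3×2) = 3.7
Red fox: 1 + (0.86×3.7 + 0.14×3) = 4.602

4.60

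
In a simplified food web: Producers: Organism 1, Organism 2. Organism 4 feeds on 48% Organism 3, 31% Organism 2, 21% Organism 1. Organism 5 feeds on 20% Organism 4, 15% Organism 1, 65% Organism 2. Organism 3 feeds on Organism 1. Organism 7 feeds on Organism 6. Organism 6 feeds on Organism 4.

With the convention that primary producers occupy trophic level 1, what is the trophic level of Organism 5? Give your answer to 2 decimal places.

2.30

Organism 3: 1 + 1 = 2
Organism 4: 1 + (0.48×2 + 0.31×1 + 0.21×1) = 2.48
Organism 5: 1 + (0.2×2.48 + 0.15×1 + 0.65×1) = 2.296
Organism 6: 1 + 2.48 = 3.48
Organism 7: 1 + 3.48 = 4.48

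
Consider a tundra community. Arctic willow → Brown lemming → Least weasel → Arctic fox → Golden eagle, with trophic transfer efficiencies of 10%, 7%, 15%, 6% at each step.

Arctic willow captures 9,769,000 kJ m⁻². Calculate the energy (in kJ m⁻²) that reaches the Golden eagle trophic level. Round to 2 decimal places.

Brown lemming: 9769000 × 0.1 = 976900 kJ m⁻²
Least weasel: 976900 × 0.07 = 68383 kJ m⁻²
Arctic fox: 68383 × 0.15 = 10257.45 kJ m⁻²
Golden eagle: 10257.45 × 0.06 = 615.447 kJ m⁻²

615.45 kJ m⁻²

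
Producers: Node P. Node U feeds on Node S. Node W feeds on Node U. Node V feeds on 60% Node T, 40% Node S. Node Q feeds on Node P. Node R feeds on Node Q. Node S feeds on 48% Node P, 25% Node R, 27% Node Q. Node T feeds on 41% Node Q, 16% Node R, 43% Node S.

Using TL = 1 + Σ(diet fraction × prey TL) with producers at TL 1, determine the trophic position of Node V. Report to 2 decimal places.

4.20

Node Q: 1 + 1 = 2
Node R: 1 + 2 = 3
Node S: 1 + (0.48×1 + 0.25×3 + 0.27×2) = 2.77
Node T: 1 + (0.41×2 + 0.16×3 + 0.43×2.77) = 3.4911
Node U: 1 + 2.77 = 3.77
Node V: 1 + (0.6×3.4911 + 0.4×2.77) = 4.20266
Node W: 1 + 3.77 = 4.77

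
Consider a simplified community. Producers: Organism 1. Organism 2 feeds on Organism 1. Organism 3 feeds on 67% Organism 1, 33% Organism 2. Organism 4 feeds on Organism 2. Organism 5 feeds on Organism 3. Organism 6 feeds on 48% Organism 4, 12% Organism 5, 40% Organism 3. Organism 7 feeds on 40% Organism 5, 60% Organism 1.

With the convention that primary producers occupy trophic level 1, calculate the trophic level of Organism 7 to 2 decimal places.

2.93

Organism 2: 1 + 1 = 2
Organism 3: 1 + (0.67×1 + 0.33×2) = 2.33
Organism 4: 1 + 2 = 3
Organism 5: 1 + 2.33 = 3.33
Organism 6: 1 + (0.48×3 + 0.12×3.33 + 0.4×2.33) = 3.7716
Organism 7: 1 + (0.4×3.33 + 0.6×1) = 2.932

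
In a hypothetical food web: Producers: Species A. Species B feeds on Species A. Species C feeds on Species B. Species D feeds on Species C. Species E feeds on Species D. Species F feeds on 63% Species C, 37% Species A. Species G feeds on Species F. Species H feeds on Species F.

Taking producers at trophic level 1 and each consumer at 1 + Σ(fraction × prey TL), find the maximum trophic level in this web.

Species B: 1 + 1 = 2
Species C: 1 + 2 = 3
Species D: 1 + 3 = 4
Species E: 1 + 4 = 5
Species F: 1 + (0.63×3 + 0.37×1) = 3.26
Species G: 1 + 3.26 = 4.26
Species H: 1 + 3.26 = 4.26

5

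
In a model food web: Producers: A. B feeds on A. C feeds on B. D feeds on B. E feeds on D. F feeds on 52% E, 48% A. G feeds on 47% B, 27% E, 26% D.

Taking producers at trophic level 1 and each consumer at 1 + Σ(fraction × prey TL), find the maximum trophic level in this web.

B: 1 + 1 = 2
C: 1 + 2 = 3
D: 1 + 2 = 3
E: 1 + 3 = 4
F: 1 + (0.52×4 + 0.48×1) = 3.56
G: 1 + (0.47×2 + 0.27×4 + 0.26×3) = 3.8

4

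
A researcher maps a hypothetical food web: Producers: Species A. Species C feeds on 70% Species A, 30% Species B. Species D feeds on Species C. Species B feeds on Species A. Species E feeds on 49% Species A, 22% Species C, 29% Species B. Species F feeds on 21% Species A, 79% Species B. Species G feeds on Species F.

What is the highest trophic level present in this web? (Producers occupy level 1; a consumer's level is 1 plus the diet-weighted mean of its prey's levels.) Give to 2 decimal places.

3.79

Species B: 1 + 1 = 2
Species C: 1 + (0.7×1 + 0.3×2) = 2.3
Species D: 1 + 2.3 = 3.3
Species E: 1 + (0.49×1 + 0.22×2.3 + 0.29×2) = 2.576
Species F: 1 + (0.21×1 + 0.79×2) = 2.79
Species G: 1 + 2.79 = 3.79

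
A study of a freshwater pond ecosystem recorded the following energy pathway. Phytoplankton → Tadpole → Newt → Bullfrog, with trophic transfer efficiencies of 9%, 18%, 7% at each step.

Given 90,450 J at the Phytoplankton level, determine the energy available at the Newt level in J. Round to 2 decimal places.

Tadpole: 90450 × 0.09 = 8140.5 J
Newt: 8140.5 × 0.18 = 1465.29 J

1465.29 J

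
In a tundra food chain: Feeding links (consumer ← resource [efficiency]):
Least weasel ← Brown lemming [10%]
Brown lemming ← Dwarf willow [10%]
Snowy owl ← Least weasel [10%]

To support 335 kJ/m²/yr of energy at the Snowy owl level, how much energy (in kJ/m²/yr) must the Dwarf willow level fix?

Cumulative transfer efficiency: 0.1 × 0.1 × 0.1 = 0.001
Dwarf willow energy = 335 / 0.001 = 335000 kJ/m²/yr

335000 kJ/m²/yr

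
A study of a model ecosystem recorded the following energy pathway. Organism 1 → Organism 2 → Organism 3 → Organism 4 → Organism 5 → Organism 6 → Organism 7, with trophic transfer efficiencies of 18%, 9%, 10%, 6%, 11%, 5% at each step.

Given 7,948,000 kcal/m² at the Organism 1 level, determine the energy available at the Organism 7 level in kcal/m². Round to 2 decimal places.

4.25 kcal/m²

Organism 2: 7948000 × 0.18 = 1430640 kcal/m²
Organism 3: 1430640 × 0.09 = 128757.6 kcal/m²
Organism 4: 128757.6 × 0.1 = 12875.76 kcal/m²
Organism 5: 12875.76 × 0.06 = 772.5456 kcal/m²
Organism 6: 772.5456 × 0.11 = 84.980016 kcal/m²
Organism 7: 84.980016 × 0.05 = 4.2490008 kcal/m²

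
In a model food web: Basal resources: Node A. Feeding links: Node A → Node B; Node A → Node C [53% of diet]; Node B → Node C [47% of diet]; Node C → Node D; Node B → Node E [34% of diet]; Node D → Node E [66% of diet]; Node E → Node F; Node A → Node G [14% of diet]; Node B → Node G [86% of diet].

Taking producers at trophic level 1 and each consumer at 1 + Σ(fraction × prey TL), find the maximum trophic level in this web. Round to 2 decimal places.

4.97

Node B: 1 + 1 = 2
Node C: 1 + (0.53×1 + 0.47×2) = 2.47
Node D: 1 + 2.47 = 3.47
Node E: 1 + (0.34×2 + 0.66×3.47) = 3.9702
Node F: 1 + 3.9702 = 4.9702
Node G: 1 + (0.14×1 + 0.86×2) = 2.86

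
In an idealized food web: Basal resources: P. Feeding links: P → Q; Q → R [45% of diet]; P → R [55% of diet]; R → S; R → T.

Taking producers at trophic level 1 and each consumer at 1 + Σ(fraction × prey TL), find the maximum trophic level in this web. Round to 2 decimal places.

3.45

Q: 1 + 1 = 2
R: 1 + (0.45×2 + 0.55×1) = 2.45
S: 1 + 2.45 = 3.45
T: 1 + 2.45 = 3.45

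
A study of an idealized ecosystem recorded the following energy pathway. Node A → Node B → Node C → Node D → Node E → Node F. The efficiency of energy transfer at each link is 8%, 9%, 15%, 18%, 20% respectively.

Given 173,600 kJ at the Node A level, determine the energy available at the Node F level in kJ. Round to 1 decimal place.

6.7 kJ

Node B: 173600 × 0.08 = 13888 kJ
Node C: 13888 × 0.09 = 1249.92 kJ
Node D: 1249.92 × 0.15 = 187.488 kJ
Node E: 187.488 × 0.18 = 33.74784 kJ
Node F: 33.74784 × 0.2 = 6.749568 kJ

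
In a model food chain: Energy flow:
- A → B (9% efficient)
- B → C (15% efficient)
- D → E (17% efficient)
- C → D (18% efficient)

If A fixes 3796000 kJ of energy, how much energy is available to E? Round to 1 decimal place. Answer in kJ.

1568.1 kJ

B: 3796000 × 0.09 = 341640 kJ
C: 341640 × 0.15 = 51246 kJ
D: 51246 × 0.18 = 9224.28 kJ
E: 9224.28 × 0.17 = 1568.1276 kJ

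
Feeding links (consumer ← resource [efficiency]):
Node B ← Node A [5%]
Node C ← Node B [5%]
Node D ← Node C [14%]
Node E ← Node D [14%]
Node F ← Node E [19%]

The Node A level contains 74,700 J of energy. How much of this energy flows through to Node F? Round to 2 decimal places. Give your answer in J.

0.70 J

Node B: 74700 × 0.05 = 3735 J
Node C: 3735 × 0.05 = 186.75 J
Node D: 186.75 × 0.14 = 26.145 J
Node E: 26.145 × 0.14 = 3.6603 J
Node F: 3.6603 × 0.19 = 0.695457 J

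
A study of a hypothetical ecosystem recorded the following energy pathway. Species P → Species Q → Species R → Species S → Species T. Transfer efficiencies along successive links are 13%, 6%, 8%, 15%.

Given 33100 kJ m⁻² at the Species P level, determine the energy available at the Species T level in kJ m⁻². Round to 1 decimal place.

Species Q: 33100 × 0.13 = 4303 kJ m⁻²
Species R: 4303 × 0.06 = 258.18 kJ m⁻²
Species S: 258.18 × 0.08 = 20.6544 kJ m⁻²
Species T: 20.6544 × 0.15 = 3.09816 kJ m⁻²

3.1 kJ m⁻²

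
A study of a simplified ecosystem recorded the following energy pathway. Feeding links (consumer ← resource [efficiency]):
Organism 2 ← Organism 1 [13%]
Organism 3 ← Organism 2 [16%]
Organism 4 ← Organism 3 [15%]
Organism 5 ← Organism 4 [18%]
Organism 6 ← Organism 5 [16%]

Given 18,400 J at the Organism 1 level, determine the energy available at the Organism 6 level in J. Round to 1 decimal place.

Organism 2: 18400 × 0.13 = 2392 J
Organism 3: 2392 × 0.16 = 382.72 J
Organism 4: 382.72 × 0.15 = 57.408 J
Organism 5: 57.408 × 0.18 = 10.33344 J
Organism 6: 10.33344 × 0.16 = 1.6533504 J

1.7 J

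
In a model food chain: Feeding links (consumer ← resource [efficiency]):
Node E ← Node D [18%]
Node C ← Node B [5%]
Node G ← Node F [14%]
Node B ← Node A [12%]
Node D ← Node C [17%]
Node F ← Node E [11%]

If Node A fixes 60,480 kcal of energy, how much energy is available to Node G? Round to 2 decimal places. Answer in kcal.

0.17 kcal

Node B: 60480 × 0.12 = 7257.6 kcal
Node C: 7257.6 × 0.05 = 362.88 kcal
Node D: 362.88 × 0.17 = 61.6896 kcal
Node E: 61.6896 × 0.18 = 11.104128 kcal
Node F: 11.104128 × 0.11 = 1.22145408 kcal
Node G: 1.22145408 × 0.14 = 0.1710035712 kcal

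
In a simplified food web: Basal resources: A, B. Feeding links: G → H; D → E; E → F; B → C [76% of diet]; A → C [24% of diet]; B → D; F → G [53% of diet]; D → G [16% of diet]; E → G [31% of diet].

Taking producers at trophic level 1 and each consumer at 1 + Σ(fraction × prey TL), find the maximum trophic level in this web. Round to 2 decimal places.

C: 1 + (0.24×1 + 0.76×1) = 2
D: 1 + 1 = 2
E: 1 + 2 = 3
F: 1 + 3 = 4
G: 1 + (0.31×3 + 0.53×4 + 0.16×2) = 4.37
H: 1 + 4.37 = 5.37

5.37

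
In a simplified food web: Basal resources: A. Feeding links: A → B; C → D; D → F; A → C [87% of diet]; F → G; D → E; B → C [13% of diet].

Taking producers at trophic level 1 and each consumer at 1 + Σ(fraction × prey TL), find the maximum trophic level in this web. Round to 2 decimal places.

B: 1 + 1 = 2
C: 1 + (0.13×2 + 0.87×1) = 2.13
D: 1 + 2.13 = 3.13
E: 1 + 3.13 = 4.13
F: 1 + 3.13 = 4.13
G: 1 + 4.13 = 5.13

5.13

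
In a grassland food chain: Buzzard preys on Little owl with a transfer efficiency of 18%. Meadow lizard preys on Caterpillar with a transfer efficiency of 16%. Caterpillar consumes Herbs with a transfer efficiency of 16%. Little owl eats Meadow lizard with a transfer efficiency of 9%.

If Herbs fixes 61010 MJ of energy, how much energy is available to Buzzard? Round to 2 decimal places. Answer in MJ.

25.30 MJ

Caterpillar: 61010 × 0.16 = 9761.6 MJ
Meadow lizard: 9761.6 × 0.16 = 1561.856 MJ
Little owl: 1561.856 × 0.09 = 140.56704 MJ
Buzzard: 140.56704 × 0.18 = 25.3020672 MJ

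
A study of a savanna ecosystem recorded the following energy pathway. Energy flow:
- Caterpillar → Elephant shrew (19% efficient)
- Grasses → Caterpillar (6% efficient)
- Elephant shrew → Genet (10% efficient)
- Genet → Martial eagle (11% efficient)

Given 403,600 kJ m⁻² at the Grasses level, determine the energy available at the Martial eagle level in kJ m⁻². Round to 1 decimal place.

50.6 kJ m⁻²

Caterpillar: 403600 × 0.06 = 24216 kJ m⁻²
Elephant shrew: 24216 × 0.19 = 4601.04 kJ m⁻²
Genet: 4601.04 × 0.1 = 460.104 kJ m⁻²
Martial eagle: 460.104 × 0.11 = 50.61144 kJ m⁻²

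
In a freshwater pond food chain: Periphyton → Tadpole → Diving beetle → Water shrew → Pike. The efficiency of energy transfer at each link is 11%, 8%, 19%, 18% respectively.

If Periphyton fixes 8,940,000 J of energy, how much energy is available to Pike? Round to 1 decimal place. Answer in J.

2690.6 J

Tadpole: 8940000 × 0.11 = 983400 J
Diving beetle: 983400 × 0.08 = 78672 J
Water shrew: 78672 × 0.19 = 14947.68 J
Pike: 14947.68 × 0.18 = 2690.5824 J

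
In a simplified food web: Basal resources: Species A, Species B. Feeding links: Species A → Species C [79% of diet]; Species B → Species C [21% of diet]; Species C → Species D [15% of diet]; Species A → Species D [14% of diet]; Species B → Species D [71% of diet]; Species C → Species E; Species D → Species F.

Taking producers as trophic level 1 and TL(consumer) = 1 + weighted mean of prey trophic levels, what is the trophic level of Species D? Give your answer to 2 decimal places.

2.15

Species C: 1 + (0.79×1 + 0.21×1) = 2
Species D: 1 + (0.15×2 + 0.14×1 + 0.71×1) = 2.15
Species E: 1 + 2 = 3
Species F: 1 + 2.15 = 3.15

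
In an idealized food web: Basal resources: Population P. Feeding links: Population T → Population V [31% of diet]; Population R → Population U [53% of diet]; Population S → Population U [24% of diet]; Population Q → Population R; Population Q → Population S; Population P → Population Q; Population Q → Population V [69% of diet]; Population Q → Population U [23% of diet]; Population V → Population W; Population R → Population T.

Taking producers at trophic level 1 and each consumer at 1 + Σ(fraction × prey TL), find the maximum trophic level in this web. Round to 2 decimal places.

4.62

Population Q: 1 + 1 = 2
Population R: 1 + 2 = 3
Population S: 1 + 2 = 3
Population T: 1 + 3 = 4
Population U: 1 + (0.53×3 + 0.23×2 + 0.24×3) = 3.77
Population V: 1 + (0.31×4 + 0.69×2) = 3.62
Population W: 1 + 3.62 = 4.62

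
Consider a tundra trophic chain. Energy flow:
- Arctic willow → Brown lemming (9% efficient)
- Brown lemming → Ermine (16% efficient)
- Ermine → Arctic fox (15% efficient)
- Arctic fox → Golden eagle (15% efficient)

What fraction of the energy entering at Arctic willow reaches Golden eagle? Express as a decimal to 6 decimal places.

0.000324

Product of link efficiencies: 0.09 × 0.16 × 0.15 × 0.15 = 0.000324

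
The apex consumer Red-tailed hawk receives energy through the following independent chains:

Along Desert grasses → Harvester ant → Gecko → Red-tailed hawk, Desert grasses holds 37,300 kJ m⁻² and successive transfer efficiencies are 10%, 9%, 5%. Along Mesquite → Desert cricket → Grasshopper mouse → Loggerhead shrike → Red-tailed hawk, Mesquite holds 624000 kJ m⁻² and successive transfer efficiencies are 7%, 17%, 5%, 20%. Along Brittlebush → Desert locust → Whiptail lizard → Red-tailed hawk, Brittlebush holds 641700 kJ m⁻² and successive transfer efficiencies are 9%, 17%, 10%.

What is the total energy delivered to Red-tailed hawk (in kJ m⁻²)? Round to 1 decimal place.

Via Desert grasses: 37300 × 0.1 × 0.09 × 0.05 = 16.785 kJ m⁻²
Via Mesquite: 624000 × 0.07 × 0.17 × 0.05 × 0.2 = 74.256 kJ m⁻²
Via Brittlebush: 641700 × 0.09 × 0.17 × 0.1 = 981.801 kJ m⁻²
Total at Red-tailed hawk: 16.785 + 74.256 + 981.801 = 1072.842 kJ m⁻²

1072.8 kJ m⁻²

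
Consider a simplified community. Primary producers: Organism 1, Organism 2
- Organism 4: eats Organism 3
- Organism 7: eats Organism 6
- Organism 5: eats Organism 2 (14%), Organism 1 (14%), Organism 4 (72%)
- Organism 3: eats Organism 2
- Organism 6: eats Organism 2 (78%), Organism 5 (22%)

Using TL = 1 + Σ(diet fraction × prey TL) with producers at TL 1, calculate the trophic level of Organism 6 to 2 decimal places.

Organism 3: 1 + 1 = 2
Organism 4: 1 + 2 = 3
Organism 5: 1 + (0.14×1 + 0.14×1 + 0.72×3) = 3.44
Organism 6: 1 + (0.78×1 + 0.22×3.44) = 2.5368
Organism 7: 1 + 2.5368 = 3.5368

2.54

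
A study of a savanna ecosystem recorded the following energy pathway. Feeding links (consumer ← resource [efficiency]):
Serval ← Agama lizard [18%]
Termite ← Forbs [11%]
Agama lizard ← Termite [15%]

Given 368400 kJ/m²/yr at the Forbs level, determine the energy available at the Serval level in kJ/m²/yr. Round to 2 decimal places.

1094.15 kJ/m²/yr

Termite: 368400 × 0.11 = 40524 kJ/m²/yr
Agama lizard: 40524 × 0.15 = 6078.6 kJ/m²/yr
Serval: 6078.6 × 0.18 = 1094.148 kJ/m²/yr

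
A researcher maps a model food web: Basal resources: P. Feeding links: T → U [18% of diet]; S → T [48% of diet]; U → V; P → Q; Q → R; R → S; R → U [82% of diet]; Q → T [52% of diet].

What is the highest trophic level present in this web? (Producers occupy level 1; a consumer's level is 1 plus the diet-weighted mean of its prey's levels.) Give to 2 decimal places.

5.17

Q: 1 + 1 = 2
R: 1 + 2 = 3
S: 1 + 3 = 4
T: 1 + (0.48×4 + 0.52×2) = 3.96
U: 1 + (0.18×3.96 + 0.82×3) = 4.1728
V: 1 + 4.1728 = 5.1728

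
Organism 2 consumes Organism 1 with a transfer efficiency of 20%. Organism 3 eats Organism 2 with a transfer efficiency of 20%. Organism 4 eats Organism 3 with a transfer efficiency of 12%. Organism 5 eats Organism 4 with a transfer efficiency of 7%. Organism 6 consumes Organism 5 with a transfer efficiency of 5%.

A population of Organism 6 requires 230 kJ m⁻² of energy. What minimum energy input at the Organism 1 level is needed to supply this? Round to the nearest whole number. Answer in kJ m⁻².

13690476 kJ m⁻²

Cumulative transfer efficiency: 0.2 × 0.2 × 0.12 × 0.07 × 0.05 = 0.0000168
Organism 1 energy = 230 / 0.0000168 = 13690476 kJ m⁻²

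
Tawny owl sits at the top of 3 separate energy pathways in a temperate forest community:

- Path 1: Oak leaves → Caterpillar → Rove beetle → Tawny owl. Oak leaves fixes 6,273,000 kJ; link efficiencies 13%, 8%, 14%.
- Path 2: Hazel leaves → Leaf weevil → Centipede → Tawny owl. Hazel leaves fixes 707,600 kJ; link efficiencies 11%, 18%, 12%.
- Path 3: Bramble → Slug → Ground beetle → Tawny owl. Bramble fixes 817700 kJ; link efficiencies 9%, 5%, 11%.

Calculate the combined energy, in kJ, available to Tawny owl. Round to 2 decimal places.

Path 1: 6273000 × 0.13 × 0.08 × 0.14 = 9133.488 kJ
Path 2: 707600 × 0.11 × 0.18 × 0.12 = 1681.2576 kJ
Path 3: 817700 × 0.09 × 0.05 × 0.11 = 404.7615 kJ
Total at Tawny owl: 9133.488 + 1681.2576 + 404.7615 = 11219.5071 kJ

11219.51 kJ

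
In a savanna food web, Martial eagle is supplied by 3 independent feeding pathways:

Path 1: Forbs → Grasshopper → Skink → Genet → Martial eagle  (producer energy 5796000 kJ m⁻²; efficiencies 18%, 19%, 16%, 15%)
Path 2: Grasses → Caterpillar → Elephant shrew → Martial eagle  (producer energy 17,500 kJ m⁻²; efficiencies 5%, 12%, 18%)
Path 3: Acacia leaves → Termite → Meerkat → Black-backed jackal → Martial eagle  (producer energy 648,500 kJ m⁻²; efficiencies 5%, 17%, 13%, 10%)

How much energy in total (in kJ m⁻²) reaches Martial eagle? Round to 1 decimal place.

Path 1: 5796000 × 0.18 × 0.19 × 0.16 × 0.15 = 4757.3568 kJ m⁻²
Path 2: 17500 × 0.05 × 0.12 × 0.18 = 18.9 kJ m⁻²
Path 3: 648500 × 0.05 × 0.17 × 0.13 × 0.1 = 71.65925 kJ m⁻²
Total at Martial eagle: 4757.3568 + 18.9 + 71.65925 = 4847.91605 kJ m⁻²

4847.9 kJ m⁻²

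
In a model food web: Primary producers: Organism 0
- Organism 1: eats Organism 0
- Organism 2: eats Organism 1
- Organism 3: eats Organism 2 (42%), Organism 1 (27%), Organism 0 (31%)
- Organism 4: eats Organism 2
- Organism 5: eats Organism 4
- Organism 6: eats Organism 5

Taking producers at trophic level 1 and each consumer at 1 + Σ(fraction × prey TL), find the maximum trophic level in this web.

Organism 1: 1 + 1 = 2
Organism 2: 1 + 2 = 3
Organism 3: 1 + (0.42×3 + 0.27×2 + 0.31×1) = 3.11
Organism 4: 1 + 3 = 4
Organism 5: 1 + 4 = 5
Organism 6: 1 + 5 = 6

6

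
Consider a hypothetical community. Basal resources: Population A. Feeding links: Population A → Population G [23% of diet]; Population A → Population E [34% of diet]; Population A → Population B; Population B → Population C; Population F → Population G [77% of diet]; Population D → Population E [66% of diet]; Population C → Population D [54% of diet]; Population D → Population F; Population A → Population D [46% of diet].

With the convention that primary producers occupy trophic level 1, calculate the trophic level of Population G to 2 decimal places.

4.37

Population B: 1 + 1 = 2
Population C: 1 + 2 = 3
Population D: 1 + (0.46×1 + 0.54×3) = 3.08
Population E: 1 + (0.34×1 + 0.66×3.08) = 3.3728
Population F: 1 + 3.08 = 4.08
Population G: 1 + (0.23×1 + 0.77×4.08) = 4.3716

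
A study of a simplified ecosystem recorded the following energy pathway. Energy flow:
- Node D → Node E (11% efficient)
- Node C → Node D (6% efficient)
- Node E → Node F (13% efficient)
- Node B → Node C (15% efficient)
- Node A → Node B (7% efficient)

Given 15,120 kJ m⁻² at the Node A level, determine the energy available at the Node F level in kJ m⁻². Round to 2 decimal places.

Node B: 15120 × 0.07 = 1058.4 kJ m⁻²
Node C: 1058.4 × 0.15 = 158.76 kJ m⁻²
Node D: 158.76 × 0.06 = 9.5256 kJ m⁻²
Node E: 9.5256 × 0.11 = 1.047816 kJ m⁻²
Node F: 1.047816 × 0.13 = 0.13621608 kJ m⁻²

0.14 kJ m⁻²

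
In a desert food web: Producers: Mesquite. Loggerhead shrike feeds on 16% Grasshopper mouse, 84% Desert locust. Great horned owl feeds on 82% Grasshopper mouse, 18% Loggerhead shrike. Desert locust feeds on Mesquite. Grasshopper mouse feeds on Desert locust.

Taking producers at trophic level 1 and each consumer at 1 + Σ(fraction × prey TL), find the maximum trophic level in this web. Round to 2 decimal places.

4.03

Desert locust: 1 + 1 = 2
Grasshopper mouse: 1 + 2 = 3
Loggerhead shrike: 1 + (0.16×3 + 0.84×2) = 3.16
Great horned owl: 1 + (0.82×3 + 0.18×3.16) = 4.0288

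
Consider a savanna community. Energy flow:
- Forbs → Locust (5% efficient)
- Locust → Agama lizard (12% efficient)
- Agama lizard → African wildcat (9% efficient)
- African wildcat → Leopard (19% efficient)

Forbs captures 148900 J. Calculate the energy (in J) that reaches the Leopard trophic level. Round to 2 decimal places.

Locust: 148900 × 0.05 = 7445 J
Agama lizard: 7445 × 0.12 = 893.4 J
African wildcat: 893.4 × 0.09 = 80.406 J
Leopard: 80.406 × 0.19 = 15.27714 J

15.28 J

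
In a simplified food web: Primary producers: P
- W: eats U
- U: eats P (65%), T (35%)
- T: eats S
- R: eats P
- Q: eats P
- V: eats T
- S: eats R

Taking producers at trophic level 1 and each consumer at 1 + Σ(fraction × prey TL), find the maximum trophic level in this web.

5

Q: 1 + 1 = 2
R: 1 + 1 = 2
S: 1 + 2 = 3
T: 1 + 3 = 4
U: 1 + (0.65×1 + 0.35×4) = 3.05
V: 1 + 4 = 5
W: 1 + 3.05 = 4.05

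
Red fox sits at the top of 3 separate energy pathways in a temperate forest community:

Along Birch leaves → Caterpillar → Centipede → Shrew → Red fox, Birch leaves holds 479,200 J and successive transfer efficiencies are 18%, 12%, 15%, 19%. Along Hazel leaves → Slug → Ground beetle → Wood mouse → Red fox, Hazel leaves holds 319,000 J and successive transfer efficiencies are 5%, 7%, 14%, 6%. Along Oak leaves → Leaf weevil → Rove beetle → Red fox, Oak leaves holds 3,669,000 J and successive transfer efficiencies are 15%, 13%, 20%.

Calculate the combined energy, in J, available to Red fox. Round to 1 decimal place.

Via Birch leaves: 479200 × 0.18 × 0.12 × 0.15 × 0.19 = 294.99552 J
Via Hazel leaves: 319000 × 0.05 × 0.07 × 0.14 × 0.06 = 9.3786 J
Via Oak leaves: 3669000 × 0.15 × 0.13 × 0.2 = 14309.1 J
Total at Red fox: 294.99552 + 9.3786 + 14309.1 = 14613.47412 J

14613.5 J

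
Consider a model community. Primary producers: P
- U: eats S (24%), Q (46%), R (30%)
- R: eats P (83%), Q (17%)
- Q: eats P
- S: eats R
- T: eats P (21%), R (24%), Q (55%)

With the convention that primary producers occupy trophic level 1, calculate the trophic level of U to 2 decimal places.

Q: 1 + 1 = 2
R: 1 + (0.83×1 + 0.17×2) = 2.17
S: 1 + 2.17 = 3.17
T: 1 + (0.21×1 + 0.24×2.17 + 0.55×2) = 2.8308
U: 1 + (0.24×3.17 + 0.46×2 + 0.3×2.17) = 3.3318

3.33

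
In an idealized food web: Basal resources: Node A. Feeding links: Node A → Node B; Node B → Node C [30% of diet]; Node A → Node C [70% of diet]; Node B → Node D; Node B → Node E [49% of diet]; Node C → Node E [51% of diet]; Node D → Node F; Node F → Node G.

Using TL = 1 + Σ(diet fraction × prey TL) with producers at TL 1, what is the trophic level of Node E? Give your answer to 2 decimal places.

Node B: 1 + 1 = 2
Node C: 1 + (0.3×2 + 0.7×1) = 2.3
Node D: 1 + 2 = 3
Node E: 1 + (0.49×2 + 0.51×2.3) = 3.153
Node F: 1 + 3 = 4
Node G: 1 + 4 = 5

3.15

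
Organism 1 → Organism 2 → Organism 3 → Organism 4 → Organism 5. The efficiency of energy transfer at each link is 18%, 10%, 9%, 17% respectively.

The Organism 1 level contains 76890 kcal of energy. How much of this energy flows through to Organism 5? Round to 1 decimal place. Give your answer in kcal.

Organism 2: 76890 × 0.18 = 13840.2 kcal
Organism 3: 13840.2 × 0.1 = 1384.02 kcal
Organism 4: 1384.02 × 0.09 = 124.5618 kcal
Organism 5: 124.5618 × 0.17 = 21.175506 kcal

21.2 kcal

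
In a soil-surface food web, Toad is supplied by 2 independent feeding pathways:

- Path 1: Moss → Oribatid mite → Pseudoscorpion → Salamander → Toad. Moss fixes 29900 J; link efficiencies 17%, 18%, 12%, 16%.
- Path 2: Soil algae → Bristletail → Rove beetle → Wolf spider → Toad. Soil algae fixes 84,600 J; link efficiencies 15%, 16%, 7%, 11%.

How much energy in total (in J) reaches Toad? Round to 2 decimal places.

33.20 J

Path 1: 29900 × 0.17 × 0.18 × 0.12 × 0.16 = 17.566848 J
Path 2: 84600 × 0.15 × 0.16 × 0.07 × 0.11 = 15.63408 J
Total at Toad: 17.566848 + 15.63408 = 33.200928 J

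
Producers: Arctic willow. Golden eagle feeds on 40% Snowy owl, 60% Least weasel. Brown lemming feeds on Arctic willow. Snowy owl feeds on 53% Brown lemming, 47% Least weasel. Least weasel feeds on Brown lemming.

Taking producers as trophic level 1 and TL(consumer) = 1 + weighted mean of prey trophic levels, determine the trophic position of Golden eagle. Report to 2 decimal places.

4.19

Brown lemming: 1 + 1 = 2
Least weasel: 1 + 2 = 3
Snowy owl: 1 + (0.53×2 + 0.47×3) = 3.47
Golden eagle: 1 + (0.4×3.47 + 0.6×3) = 4.188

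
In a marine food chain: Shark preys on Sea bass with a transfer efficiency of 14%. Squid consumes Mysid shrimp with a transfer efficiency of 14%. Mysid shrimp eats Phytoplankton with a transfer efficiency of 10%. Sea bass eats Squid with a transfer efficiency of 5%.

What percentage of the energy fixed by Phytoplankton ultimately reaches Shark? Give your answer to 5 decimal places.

Product of link efficiencies: 0.1 × 0.14 × 0.05 × 0.14 = 0.000098
As a percentage: 0.000098 × 100 = 0.00980%

0.00980%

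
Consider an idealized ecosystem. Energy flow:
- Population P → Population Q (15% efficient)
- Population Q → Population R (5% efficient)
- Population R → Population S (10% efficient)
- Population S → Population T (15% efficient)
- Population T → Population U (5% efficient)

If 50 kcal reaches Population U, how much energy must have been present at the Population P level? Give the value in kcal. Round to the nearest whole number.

8888889 kcal

Cumulative transfer efficiency: 0.15 × 0.05 × 0.1 × 0.15 × 0.05 = 0.000005625
Population P energy = 50 / 0.000005625 = 8888889 kcal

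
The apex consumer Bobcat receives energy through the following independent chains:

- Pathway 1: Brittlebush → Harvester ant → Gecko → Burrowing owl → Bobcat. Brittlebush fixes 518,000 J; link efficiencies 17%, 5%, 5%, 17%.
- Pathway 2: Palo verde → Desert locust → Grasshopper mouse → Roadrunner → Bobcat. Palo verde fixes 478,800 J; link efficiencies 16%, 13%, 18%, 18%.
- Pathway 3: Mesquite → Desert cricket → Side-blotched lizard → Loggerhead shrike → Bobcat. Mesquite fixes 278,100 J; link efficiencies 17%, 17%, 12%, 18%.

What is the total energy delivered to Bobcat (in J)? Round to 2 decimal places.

533.70 J

Pathway 1: 518000 × 0.17 × 0.05 × 0.05 × 0.17 = 37.4255 J
Pathway 2: 478800 × 0.16 × 0.13 × 0.18 × 0.18 = 322.672896 J
Pathway 3: 278100 × 0.17 × 0.17 × 0.12 × 0.18 = 173.601144 J
Total at Bobcat: 37.4255 + 322.672896 + 173.601144 = 533.69954 J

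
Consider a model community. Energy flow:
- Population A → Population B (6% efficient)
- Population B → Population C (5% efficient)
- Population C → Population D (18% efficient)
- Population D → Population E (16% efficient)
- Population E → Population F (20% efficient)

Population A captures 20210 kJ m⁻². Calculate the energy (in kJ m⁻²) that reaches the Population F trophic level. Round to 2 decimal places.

Population B: 20210 × 0.06 = 1212.6 kJ m⁻²
Population C: 1212.6 × 0.05 = 60.63 kJ m⁻²
Population D: 60.63 × 0.18 = 10.9134 kJ m⁻²
Population E: 10.9134 × 0.16 = 1.746144 kJ m⁻²
Population F: 1.746144 × 0.2 = 0.3492288 kJ m⁻²

0.35 kJ m⁻²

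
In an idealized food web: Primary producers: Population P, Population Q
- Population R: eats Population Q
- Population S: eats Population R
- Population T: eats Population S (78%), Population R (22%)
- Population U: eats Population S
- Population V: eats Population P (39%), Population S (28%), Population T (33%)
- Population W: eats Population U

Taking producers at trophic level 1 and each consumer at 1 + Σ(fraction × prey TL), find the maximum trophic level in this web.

5

Population R: 1 + 1 = 2
Population S: 1 + 2 = 3
Population T: 1 + (0.78×3 + 0.22×2) = 3.78
Population U: 1 + 3 = 4
Population V: 1 + (0.39×1 + 0.28×3 + 0.33×3.78) = 3.4774
Population W: 1 + 4 = 5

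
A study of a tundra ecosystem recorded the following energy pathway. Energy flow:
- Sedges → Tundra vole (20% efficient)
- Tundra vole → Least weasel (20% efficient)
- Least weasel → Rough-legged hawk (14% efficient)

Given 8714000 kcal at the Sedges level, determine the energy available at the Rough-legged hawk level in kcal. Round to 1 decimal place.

Tundra vole: 8714000 × 0.2 = 1742800 kcal
Least weasel: 1742800 × 0.2 = 348560 kcal
Rough-legged hawk: 348560 × 0.14 = 48798.4 kcal

48798.4 kcal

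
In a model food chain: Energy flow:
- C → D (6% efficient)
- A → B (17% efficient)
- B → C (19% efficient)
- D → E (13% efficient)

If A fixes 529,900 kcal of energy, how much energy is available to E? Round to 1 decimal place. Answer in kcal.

B: 529900 × 0.17 = 90083 kcal
C: 90083 × 0.19 = 17115.77 kcal
D: 17115.77 × 0.06 = 1026.9462 kcal
E: 1026.9462 × 0.13 = 133.503006 kcal

133.5 kcal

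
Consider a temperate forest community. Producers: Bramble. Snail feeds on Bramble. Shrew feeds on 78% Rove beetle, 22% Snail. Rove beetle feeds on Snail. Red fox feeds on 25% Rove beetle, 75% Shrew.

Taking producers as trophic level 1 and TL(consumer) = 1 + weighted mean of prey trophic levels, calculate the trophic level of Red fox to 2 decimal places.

Snail: 1 + 1 = 2
Rove beetle: 1 + 2 = 3
Shrew: 1 + (0.78×3 + 0.22×2) = 3.78
Red fox: 1 + (0.25×3 + 0.75×3.78) = 4.585

4.59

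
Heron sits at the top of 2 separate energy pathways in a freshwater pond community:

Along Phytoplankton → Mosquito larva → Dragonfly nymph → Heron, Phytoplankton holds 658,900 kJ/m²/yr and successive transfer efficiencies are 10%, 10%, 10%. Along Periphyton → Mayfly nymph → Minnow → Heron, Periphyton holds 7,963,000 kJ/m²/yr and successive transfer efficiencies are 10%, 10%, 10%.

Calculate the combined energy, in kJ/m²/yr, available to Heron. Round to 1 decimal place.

8621.9 kJ/m²/yr

Via Phytoplankton: 658900 × 0.1 × 0.1 × 0.1 = 658.9 kJ/m²/yr
Via Periphyton: 7963000 × 0.1 × 0.1 × 0.1 = 7963 kJ/m²/yr
Total at Heron: 658.9 + 7963 = 8621.9 kJ/m²/yr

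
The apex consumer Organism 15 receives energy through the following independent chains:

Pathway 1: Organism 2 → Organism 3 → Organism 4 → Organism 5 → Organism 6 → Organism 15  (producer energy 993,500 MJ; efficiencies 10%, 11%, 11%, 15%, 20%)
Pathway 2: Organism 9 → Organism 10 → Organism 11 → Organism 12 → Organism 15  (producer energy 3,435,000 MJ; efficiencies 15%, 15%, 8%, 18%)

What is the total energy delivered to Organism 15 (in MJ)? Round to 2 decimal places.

1149.00 MJ

Pathway 1: 993500 × 0.1 × 0.11 × 0.11 × 0.15 × 0.2 = 36.06405 MJ
Pathway 2: 3435000 × 0.15 × 0.15 × 0.08 × 0.18 = 1112.94 MJ
Total at Organism 15: 36.06405 + 1112.94 = 1149.00405 MJ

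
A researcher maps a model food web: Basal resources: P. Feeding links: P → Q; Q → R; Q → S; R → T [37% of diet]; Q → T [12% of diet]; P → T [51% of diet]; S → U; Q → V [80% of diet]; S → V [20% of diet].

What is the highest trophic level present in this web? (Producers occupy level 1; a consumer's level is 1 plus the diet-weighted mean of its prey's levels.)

Q: 1 + 1 = 2
R: 1 + 2 = 3
S: 1 + 2 = 3
T: 1 + (0.37×3 + 0.12×2 + 0.51×1) = 2.86
U: 1 + 3 = 4
V: 1 + (0.8×2 + 0.2×3) = 3.2

4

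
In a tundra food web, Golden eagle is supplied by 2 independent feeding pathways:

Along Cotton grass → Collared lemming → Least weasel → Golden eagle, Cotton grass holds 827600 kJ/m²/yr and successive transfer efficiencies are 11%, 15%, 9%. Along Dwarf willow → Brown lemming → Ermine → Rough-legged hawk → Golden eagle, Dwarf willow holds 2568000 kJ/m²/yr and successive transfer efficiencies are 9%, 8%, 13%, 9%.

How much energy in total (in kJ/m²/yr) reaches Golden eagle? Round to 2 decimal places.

Via Cotton grass: 827600 × 0.11 × 0.15 × 0.09 = 1228.986 kJ/m²/yr
Via Dwarf willow: 2568000 × 0.09 × 0.08 × 0.13 × 0.09 = 216.32832 kJ/m²/yr
Total at Golden eagle: 1228.986 + 216.32832 = 1445.31432 kJ/m²/yr

1445.31 kJ/m²/yr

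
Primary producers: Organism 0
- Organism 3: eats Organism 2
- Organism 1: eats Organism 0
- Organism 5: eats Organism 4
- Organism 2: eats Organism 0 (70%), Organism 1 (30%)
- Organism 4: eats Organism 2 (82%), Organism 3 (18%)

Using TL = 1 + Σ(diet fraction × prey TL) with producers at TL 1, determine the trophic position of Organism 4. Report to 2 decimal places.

Organism 1: 1 + 1 = 2
Organism 2: 1 + (0.7×1 + 0.3×2) = 2.3
Organism 3: 1 + 2.3 = 3.3
Organism 4: 1 + (0.82×2.3 + 0.18×3.3) = 3.48
Organism 5: 1 + 3.48 = 4.48

3.48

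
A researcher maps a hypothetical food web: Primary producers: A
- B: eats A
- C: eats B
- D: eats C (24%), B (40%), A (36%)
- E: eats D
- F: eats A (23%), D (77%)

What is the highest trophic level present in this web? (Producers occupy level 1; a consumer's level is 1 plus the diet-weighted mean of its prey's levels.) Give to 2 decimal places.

3.88

B: 1 + 1 = 2
C: 1 + 2 = 3
D: 1 + (0.24×3 + 0.4×2 + 0.36×1) = 2.88
E: 1 + 2.88 = 3.88
F: 1 + (0.23×1 + 0.77×2.88) = 3.4476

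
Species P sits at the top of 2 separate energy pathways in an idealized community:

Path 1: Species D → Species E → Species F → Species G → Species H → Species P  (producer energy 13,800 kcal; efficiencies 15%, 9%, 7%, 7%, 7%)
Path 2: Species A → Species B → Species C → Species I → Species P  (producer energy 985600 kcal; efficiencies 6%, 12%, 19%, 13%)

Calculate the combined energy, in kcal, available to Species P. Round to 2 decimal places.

175.34 kcal

Path 1: 13800 × 0.15 × 0.09 × 0.07 × 0.07 × 0.07 = 0.0639009 kcal
Path 2: 985600 × 0.06 × 0.12 × 0.19 × 0.13 = 175.279104 kcal
Total at Species P: 0.0639009 + 175.279104 = 175.3430049 kcal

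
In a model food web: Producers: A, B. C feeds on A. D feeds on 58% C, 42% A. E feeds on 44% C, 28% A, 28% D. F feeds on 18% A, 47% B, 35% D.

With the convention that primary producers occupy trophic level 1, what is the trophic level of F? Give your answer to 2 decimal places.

C: 1 + 1 = 2
D: 1 + (0.58×2 + 0.42×1) = 2.58
E: 1 + (0.44×2 + 0.28×1 + 0.28×2.58) = 2.8824
F: 1 + (0.18×1 + 0.47×1 + 0.35×2.58) = 2.553

2.55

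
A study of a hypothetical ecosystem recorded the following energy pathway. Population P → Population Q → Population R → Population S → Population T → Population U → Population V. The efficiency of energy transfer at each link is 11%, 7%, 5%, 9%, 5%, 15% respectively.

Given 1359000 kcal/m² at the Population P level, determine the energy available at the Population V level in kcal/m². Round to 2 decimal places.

0.35 kcal/m²

Population Q: 1359000 × 0.11 = 149490 kcal/m²
Population R: 149490 × 0.07 = 10464.3 kcal/m²
Population S: 10464.3 × 0.05 = 523.215 kcal/m²
Population T: 523.215 × 0.09 = 47.08935 kcal/m²
Population U: 47.08935 × 0.05 = 2.3544675 kcal/m²
Population V: 2.3544675 × 0.15 = 0.353170125 kcal/m²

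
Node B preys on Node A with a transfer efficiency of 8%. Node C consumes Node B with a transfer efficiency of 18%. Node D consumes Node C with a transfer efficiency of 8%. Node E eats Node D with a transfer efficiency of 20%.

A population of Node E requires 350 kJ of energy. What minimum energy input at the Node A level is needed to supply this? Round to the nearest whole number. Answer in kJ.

1519097 kJ

Cumulative transfer efficiency: 0.08 × 0.18 × 0.08 × 0.2 = 0.0002304
Node A energy = 350 / 0.0002304 = 1519097 kJ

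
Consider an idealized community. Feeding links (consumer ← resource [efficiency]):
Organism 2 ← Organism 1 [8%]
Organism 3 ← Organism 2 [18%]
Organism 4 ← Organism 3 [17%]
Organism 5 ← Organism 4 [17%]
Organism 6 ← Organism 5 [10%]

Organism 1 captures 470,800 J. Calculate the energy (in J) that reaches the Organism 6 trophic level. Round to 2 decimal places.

19.59 J

Organism 2: 470800 × 0.08 = 37664 J
Organism 3: 37664 × 0.18 = 6779.52 J
Organism 4: 6779.52 × 0.17 = 1152.5184 J
Organism 5: 1152.5184 × 0.17 = 195.928128 J
Organism 6: 195.928128 × 0.1 = 19.5928128 J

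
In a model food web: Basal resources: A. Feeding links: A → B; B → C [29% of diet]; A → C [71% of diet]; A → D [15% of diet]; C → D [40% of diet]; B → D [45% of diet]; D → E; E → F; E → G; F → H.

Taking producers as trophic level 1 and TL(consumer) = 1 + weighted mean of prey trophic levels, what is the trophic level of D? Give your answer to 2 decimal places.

2.97

B: 1 + 1 = 2
C: 1 + (0.29×2 + 0.71×1) = 2.29
D: 1 + (0.15×1 + 0.4×2.29 + 0.45×2) = 2.966
E: 1 + 2.966 = 3.966
F: 1 + 3.966 = 4.966
G: 1 + 3.966 = 4.966
H: 1 + 4.966 = 5.966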